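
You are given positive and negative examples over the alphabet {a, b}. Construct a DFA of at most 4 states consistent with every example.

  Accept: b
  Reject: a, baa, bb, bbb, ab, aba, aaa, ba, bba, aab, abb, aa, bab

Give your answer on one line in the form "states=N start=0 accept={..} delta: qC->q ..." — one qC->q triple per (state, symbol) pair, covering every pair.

states=3 start=0 accept={2} delta: 0a->1 0b->2 1a->1 1b->1 2a->1 2b->1

Fold the examples into a partial DFA from state 0: repeatedly fix the first undefined (state, symbol) met by the shortest-then-alphabetical prefix, trying targets in increasing order and rejecting any under which an Accept and a Reject string meet in one state with the same remainder; add a state when all current targets are rejected. Accepting states are where Accept strings end.
a: 0a undefined. 0a->0: no, b/ab meet in 0 with "b" left. Open state 1: 0a->1.
b: 0b undefined. 0b->0: no, b/bb meet in 0. 0b->1: no, b/a meet in 1. Open state 2: 0b->2.
aa: 1a undefined. 1a->0: no, b/aab meet in 2. 1a->1: ok.
ab: 1b undefined. 1b->0: no, b/abb meet in 2. 1b->1: ok.
ba: 2a undefined. 2a->0: no, b/bab meet in 2. 2a->1: ok.
bb: 2b undefined. 2b->0: no, b/bbb meet in 2. 2b->1: ok.
All examples now run through 3 states with every (state, symbol) defined. Accept strings end in {2}, Reject strings end in {1}; accept={2}.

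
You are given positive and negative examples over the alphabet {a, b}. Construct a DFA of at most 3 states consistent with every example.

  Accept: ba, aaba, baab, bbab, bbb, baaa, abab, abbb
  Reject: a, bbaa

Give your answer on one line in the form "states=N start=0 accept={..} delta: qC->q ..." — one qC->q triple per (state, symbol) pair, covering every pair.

states=3 start=0 accept={1,2} delta: 0a->0 0b->1 1a->1 1b->2 2a->0 2b->1

Fold the examples into a partial DFA from state 0: repeatedly fix the first undefined (state, symbol) met by the shortest-then-alphabetical prefix, trying targets in increasing order and rejecting any under which an Accept and a Reject string meet in one state with the same remainder; add a state when all current targets are rejected. Accepting states are where Accept strings end.
a: 0a undefined. 0a->0: ok.
b: 0b undefined. 0b->0: no, ba/a meet in 0. Open state 1: 0b->1.
ba: 1a undefined. 1a->0: no, ba/a meet in 0. 1a->1: ok.
bb: 1b undefined. 1b->0: no, baab/a meet in 0. 1b->1: no, ba/bbaa meet in 1. Open state 2: 1b->2.
bba: 2a undefined. 2a->0: ok.
bbb: 2b undefined. 2b->0: no, bbb/a meet in 0. 2b->1: ok.
All examples now run through 3 states with every (state, symbol) defined. Accept strings end in {1,2}, Reject strings end in {0}; accept={1,2}.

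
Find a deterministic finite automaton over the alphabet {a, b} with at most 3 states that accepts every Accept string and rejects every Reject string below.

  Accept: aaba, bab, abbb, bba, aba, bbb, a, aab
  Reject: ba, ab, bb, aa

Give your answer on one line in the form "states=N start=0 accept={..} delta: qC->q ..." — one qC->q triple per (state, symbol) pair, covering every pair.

Fold the examples into a partial DFA from state 0: repeatedly fix the first undefined (state, symbol) met by the shortest-then-alphabetical prefix, trying targets in increasing order and rejecting any under which an Accept and a Reject string meet in one state with the same remainder; add a state when all current targets are rejected. Accepting states are where Accept strings end.
a: 0a undefined. 0a->0: no, aaba/ba meet in 0 with "ba" left. Open state 1: 0a->1.
b: 0b undefined. 0b->0: no, bab/ab meet in 1 with "b" left. 0b->1: ok.
aa: 1a undefined. 1a->0: no, aaba/ba meet in 0. 1a->1: no, bab/ab meet in 1 with "b" left. Open state 2: 1a->2.
ab: 1b undefined. 1b->0: no, abbb/ab meet in 0. 1b->1: no, abbb/ab meet in 1. 1b->2: ok.
aab: 2b undefined. 2b->0: ok.
aba: 2a undefined. 2a->0: ok.
All examples now run through 3 states with every (state, symbol) defined. Accept strings end in {0,1}, Reject strings end in {2}; accept={0,1}.

states=3 start=0 accept={0,1} delta: 0a->1 0b->1 1a->2 1b->2 2a->0 2b->0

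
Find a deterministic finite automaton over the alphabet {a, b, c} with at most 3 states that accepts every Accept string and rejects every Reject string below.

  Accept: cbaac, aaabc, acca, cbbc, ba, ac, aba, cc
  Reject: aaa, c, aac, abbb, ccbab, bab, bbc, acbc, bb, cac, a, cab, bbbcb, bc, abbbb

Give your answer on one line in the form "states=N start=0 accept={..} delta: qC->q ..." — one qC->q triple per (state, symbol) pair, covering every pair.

states=3 start=0 accept={0} delta: 0a->1 0b->2 0c->1 1a->0 1b->1 1c->0 2a->0 2b->2 2c->1

Fold the examples into a partial DFA from state 0: repeatedly fix the first undefined (state, symbol) met by the shortest-then-alphabetical prefix, trying targets in increasing order and rejecting any under which an Accept and a Reject string meet in one state with the same remainder; add a state when all current targets are rejected. Accepting states are where Accept strings end.
a: 0a undefined. 0a->0: no, aaabc/bc meet in 0 with "bc" left. Open state 1: 0a->1.
b: 0b undefined. 0b->0: no, ba/a meet in 1. 0b->1: no, ac/bc meet in 1 with "c" left. Open state 2: 0b->2.
c: 0c undefined. 0c->0: no, cbbc/bbc meet in 2 with "bc" left. 0c->1: ok.
aa: 1a undefined. 1a->0: ok.
ab: 1b undefined. 1b->0: no, cbaac/aaa meet in 1. 1b->1: ok.
ac: 1c undefined. 1c->0: ok.
ba: 2a undefined. 2a->0: ok.
bb: 2b undefined. 2b->0: no, cbaac/bb meet in 0. 2b->1: no, cbaac/bbc meet in 0. 2b->2: ok.
bc: 2c undefined. 2c->0: no, cbaac/bbc meet in 0. 2c->1: ok.
All examples now run through 3 states with every (state, symbol) defined. Accept strings end in {0}, Reject strings end in {1,2}; accept={0}.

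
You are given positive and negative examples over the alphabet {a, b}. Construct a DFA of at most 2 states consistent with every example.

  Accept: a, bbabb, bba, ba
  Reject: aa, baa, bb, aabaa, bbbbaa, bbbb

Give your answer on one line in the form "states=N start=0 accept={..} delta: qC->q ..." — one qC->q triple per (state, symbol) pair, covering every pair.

Fold the examples into a partial DFA from state 0: repeatedly fix the first undefined (state, symbol) met by the shortest-then-alphabetical prefix, trying targets in increasing order and rejecting any under which an Accept and a Reject string meet in one state with the same remainder; add a state when all current targets are rejected. Accepting states are where Accept strings end.
a: 0a undefined. 0a->0: no, a/aa meet in 0. Open state 1: 0a->1.
b: 0b undefined. 0b->0: ok.
aa: 1a undefined. 1a->0: ok.
bbab: 1b undefined. 1b->0: no, bbabb/aa meet in 0. 1b->1: ok.
All examples now run through 2 states with every (state, symbol) defined. Accept strings end in {1}, Reject strings end in {0}; accept={1}.

states=2 start=0 accept={1} delta: 0a->1 0b->0 1a->0 1b->1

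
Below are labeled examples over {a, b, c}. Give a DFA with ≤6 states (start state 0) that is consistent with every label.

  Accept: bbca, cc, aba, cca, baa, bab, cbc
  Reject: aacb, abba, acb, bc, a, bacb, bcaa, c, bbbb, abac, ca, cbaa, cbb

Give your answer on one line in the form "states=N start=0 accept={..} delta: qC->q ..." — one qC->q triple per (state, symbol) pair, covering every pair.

states=4 start=0 accept={1,3} delta: 0a->0 0b->1 0c->2 1a->1 1b->3 1c->2 2a->0 2b->2 2c->1 3a->0 3b->2 3c->1

Grow the machine one transition at a time. Run the examples from 0; the earliest place one falls off (shortest prefix, ties alphabetical) gets sent to the lowest-numbered state that keeps every Accept/Reject pair distinguishable — a pair clashes when both reach the same state with identical unread suffix — and to a fresh state only if none does.
a: 0a undefined. 0a->0: ok.
b: 0b undefined. 0b->0: no, bbca/ca meet in 0 with "ca" left. Open state 1: 0b->1.
c: 0c undefined. 0c->0: no, cc/a meet in 0. 0c->1: no, cc/bc meet in 1 with "c" left. Open state 2: 0c->2.
ba: 1a undefined. 1a->0: no, aba/a meet in 0. 1a->1: ok.
bb: 1b undefined. 1b->0: no, bbca/ca meet in 2 with "a" left. 1b->1: no, aba/abba meet in 1. 1b->2: no, bab/c meet in 2. Open state 3: 1b->3.
bc: 1c undefined. 1c->0: no, aba/bacb meet in 1. 1c->1: no, aba/bc meet in 1. 1c->2: ok.
ca: 2a undefined. 2a->0: ok.
cb: 2b undefined. 2b->0: no, aba/cbb meet in 1. 2b->1: no, aba/aacb meet in 1. 2b->2: ok.
cc: 2c undefined. 2c->0: no, cc/a meet in 0. 2c->1: ok.
bbb: 3b undefined. 3b->0: no, cc/bbbb meet in 1. 3b->1: no, bab/bbbb meet in 3. 3b->2: ok.
bbc: 3c undefined. 3c->0: no, bbca/a meet in 0. 3c->1: ok.
abba: 3a undefined. 3a->0: ok.
All examples now run through 4 states with every (state, symbol) defined. Accept strings end in {1,3}, Reject strings end in {0,2}; accept={1,3}.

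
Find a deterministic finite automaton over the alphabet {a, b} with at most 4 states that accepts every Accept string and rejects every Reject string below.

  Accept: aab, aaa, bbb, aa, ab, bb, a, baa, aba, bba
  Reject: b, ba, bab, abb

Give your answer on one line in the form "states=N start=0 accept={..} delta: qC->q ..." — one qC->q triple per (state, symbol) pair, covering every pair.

Grow the machine one transition at a time. Run the examples from 0; the earliest place one falls off (shortest prefix, ties alphabetical) gets sent to the lowest-numbered state that keeps every Accept/Reject pair distinguishable — a pair clashes when both reach the same state with identical unread suffix — and to a fresh state only if none does.
a: 0a undefined. 0a->0: no, aab/b meet in 0 with "b" left. Open state 1: 0a->1.
b: 0b undefined. 0b->0: no, bbb/b meet in 0. 0b->1: no, aab/bab meet in 1 with "ab" left. Open state 2: 0b->2.
aa: 1a undefined. 1a->0: no, aab/b meet in 2. 1a->1: ok.
ab: 1b undefined. 1b->0: ok.
ba: 2a undefined. 2a->0: no, aab/ba meet in 0. 2a->1: no, aab/bab meet in 0. 2a->2: no, bb/bab meet in 2 with "b" left. Open state 3: 2a->3.
bb: 2b undefined. 2b->0: no, bbb/b meet in 2. 2b->1: ok.
baa: 3a undefined. 3a->0: ok.
bab: 3b undefined. 3b->0: no, aab/bab meet in 0. 3b->1: no, aaa/bab meet in 1. 3b->2: ok.
All examples now run through 4 states with every (state, symbol) defined. Accept strings end in {0,1}, Reject strings end in {2,3}; accept={0,1}.

states=4 start=0 accept={0,1} delta: 0a->1 0b->2 1a->1 1b->0 2a->3 2b->1 3a->0 3b->2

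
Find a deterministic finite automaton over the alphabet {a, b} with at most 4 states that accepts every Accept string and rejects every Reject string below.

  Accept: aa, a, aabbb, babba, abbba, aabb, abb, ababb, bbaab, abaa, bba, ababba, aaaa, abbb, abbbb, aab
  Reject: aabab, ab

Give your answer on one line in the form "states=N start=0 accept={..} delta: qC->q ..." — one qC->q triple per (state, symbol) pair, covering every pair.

Fold the examples into a partial DFA from state 0: repeatedly fix the first undefined (state, symbol) met by the shortest-then-alphabetical prefix, trying targets in increasing order and rejecting any under which an Accept and a Reject string meet in one state with the same remainder; add a state when all current targets are rejected. Accepting states are where Accept strings end.
a: 0a undefined. 0a->0: no, aab/ab meet in 0 with "b" left. Open state 1: 0a->1.
b: 0b undefined. 0b->0: ok.
aa: 1a undefined. 1a->0: ok.
ab: 1b undefined. 1b->0: no, aa/aabab meet in 0. 1b->1: no, a/aabab meet in 1. Open state 2: 1b->2.
aba: 2a undefined. 2a->0: ok.
abb: 2b undefined. 2b->0: ok.
All examples now run through 3 states with every (state, symbol) defined. Accept strings end in {0,1}, Reject strings end in {2}; accept={0,1}.

states=3 start=0 accept={0,1} delta: 0a->1 0b->0 1a->0 1b->2 2a->0 2b->0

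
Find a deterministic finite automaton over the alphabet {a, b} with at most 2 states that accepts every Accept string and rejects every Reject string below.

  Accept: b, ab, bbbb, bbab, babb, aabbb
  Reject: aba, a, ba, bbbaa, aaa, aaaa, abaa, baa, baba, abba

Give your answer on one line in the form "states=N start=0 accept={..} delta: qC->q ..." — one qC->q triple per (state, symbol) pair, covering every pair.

State merging on the prefix tree: take the shortest (then alphabetical) example prefix whose next move is undefined and point that move at state 0, else 1, else 2, ...; a target is out if some Accept/Reject pair would then sit in one state with the same input left (inseparable). If every existing state is out, open a new one.
a: 0a undefined. 0a->0: ok.
b: 0b undefined. 0b->0: no, b/aba meet in 0. Open state 1: 0b->1.
ba: 1a undefined. 1a->0: ok.
bb: 1b undefined. 1b->0: no, bbbb/aba meet in 0. 1b->1: ok.
All examples now run through 2 states with every (state, symbol) defined. Accept strings end in {1}, Reject strings end in {0}; accept={1}.

states=2 start=0 accept={1} delta: 0a->0 0b->1 1a->0 1b->1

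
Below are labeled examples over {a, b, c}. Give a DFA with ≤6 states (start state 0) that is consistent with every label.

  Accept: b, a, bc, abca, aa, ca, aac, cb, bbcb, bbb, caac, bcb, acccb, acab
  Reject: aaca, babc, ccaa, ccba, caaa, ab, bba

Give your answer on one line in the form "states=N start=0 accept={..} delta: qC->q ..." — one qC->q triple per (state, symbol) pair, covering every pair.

states=6 start=0 accept={0,1,4} delta: 0a->1 0b->1 0c->2 1a->1 1b->3 1c->4 2a->4 2b->0 2c->3 3a->3 3b->4 3c->2 4a->5 4b->0 4c->0 5a->2 5b->0 5c->0

Fold the examples into a partial DFA from state 0: repeatedly fix the first undefined (state, symbol) met by the shortest-then-alphabetical prefix, trying targets in increasing order and rejecting any under which an Accept and a Reject string meet in one state with the same remainder; add a state when all current targets are rejected. Accepting states are where Accept strings end.
a: 0a undefined. 0a->0: no, b/ab meet in 0 with "b" left. Open state 1: 0a->1.
b: 0b undefined. 0b->0: no, a/bba meet in 1. 0b->1: ok.
c: 0c undefined. 0c->0: no, aa/ccaa meet in 1 with "a" left. 0c->1: no, cb/ab meet in 1 with "b" left. Open state 2: 0c->2.
aa: 1a undefined. 1a->0: no, bc/babc meet in 1 with "c" left. 1a->1: ok.
ab: 1b undefined. 1b->0: no, b/bba meet in 1. 1b->1: no, b/ab meet in 1. 1b->2: no, ca/bba meet in 2 with "a" left. Open state 3: 1b->3.
ac: 1c undefined. 1c->0: no, b/aaca meet in 1. 1c->1: no, b/aaca meet in 1. 1c->2: no, ca/aaca meet in 2 with "a" left. 1c->3: no, bc/ab meet in 3. Open state 4: 1c->4.
ca: 2a undefined. 2a->0: no, b/caaa meet in 1. 2a->1: no, b/caaa meet in 1. 2a->2: no, ca/caaa meet in 2. 2a->3: no, ca/ab meet in 3. 2a->4: ok.
cb: 2b undefined. 2b->0: ok.
cc: 2c undefined. 2c->0: no, b/ccaa meet in 1. 2c->1: no, b/ccaa meet in 1. 2c->2: no, b/ccba meet in 1. 2c->3: ok.
abc: 3c undefined. 3c->0: no, cb/babc meet in 0. 3c->1: no, b/babc meet in 1. 3c->2: ok.
aca: 4a undefined. 4a->0: no, b/caaa meet in 1. 4a->1: no, b/aaca meet in 1. 4a->2: no, bc/caaa meet in 4. 4a->3: no, caac/babc meet in 2. 4a->4: no, bc/aaca meet in 4. Open state 5: 4a->5.
acc: 4c undefined. 4c->0: ok.
bba: 3a undefined. 3a->0: no, b/ccaa meet in 1. 3a->1: no, b/ccaa meet in 1. 3a->2: no, bc/ccaa meet in 4. 3a->3: ok.
bbb: 3b undefined. 3b->0: no, b/ccba meet in 1. 3b->1: no, b/ccba meet in 1. 3b->2: no, bc/ccba meet in 4. 3b->3: no, bbb/ccaa meet in 3. 3b->4: ok.
bcb: 4b undefined. 4b->0: ok.
acab: 5b undefined. 5b->0: ok.
caaa: 5a undefined. 5a->0: no, cb/caaa meet in 0. 5a->1: no, b/caaa meet in 1. 5a->2: ok.
caac: 5c undefined. 5c->0: ok.
All examples now run through 6 states with every (state, symbol) defined. Accept strings end in {0,1,4}, Reject strings end in {2,3,5}; accept={0,1,4}.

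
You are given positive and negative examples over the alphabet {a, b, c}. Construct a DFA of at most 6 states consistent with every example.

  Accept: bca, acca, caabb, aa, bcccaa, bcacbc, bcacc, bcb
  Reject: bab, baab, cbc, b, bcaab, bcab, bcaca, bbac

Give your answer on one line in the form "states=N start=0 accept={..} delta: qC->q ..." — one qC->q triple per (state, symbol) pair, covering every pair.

Fold the examples into a partial DFA from state 0: repeatedly fix the first undefined (state, symbol) met by the shortest-then-alphabetical prefix, trying targets in increasing order and rejecting any under which an Accept and a Reject string meet in one state with the same remainder; add a state when all current targets are rejected. Accepting states are where Accept strings end.
a: 0a undefined. 0a->0: ok.
b: 0b undefined. 0b->0: no, aa/bab meet in 0. Open state 1: 0b->1.
c: 0c undefined. 0c->0: ok.
ba: 1a undefined. 1a->0: ok.
bb: 1b undefined. 1b->0: no, acca/bbac meet in 0. 1b->1: no, acca/bbac meet in 0. Open state 2: 1b->2.
bc: 1c undefined. 1c->0: no, bca/cbc meet in 0. 1c->1: no, bca/bcaca meet in 0. 1c->2: no, caabb/cbc meet in 2. Open state 3: 1c->3.
bba: 2a undefined. 2a->0: no, acca/bbac meet in 0. 2a->1: ok.
bca: 3a undefined. 3a->0: no, bca/bcaca meet in 0. 3a->1: no, bca/bab meet in 1. 3a->2: no, bca/bcaab meet in 2. 3a->3: no, bca/cbc meet in 3. Open state 4: 3a->4.
bcb: 3b undefined. 3b->0: ok.
bcc: 3c undefined. 3c->0: ok.
bcaa: 4a undefined. 4a->0: ok.
bcab: 4b undefined. 4b->0: no, acca/bcab meet in 0. 4b->1: ok.
bcac: 4c undefined. 4c->0: no, acca/bcaca meet in 0. 4c->1: no, acca/bcaca meet in 0. 4c->2: ok.
bcacb: 2b undefined. 2b->0: ok.
bcacc: 2c undefined. 2c->0: ok.
All examples now run through 5 states with every (state, symbol) defined. Accept strings end in {0,2,4}, Reject strings end in {1,3}; accept={0,2,4}.

states=5 start=0 accept={0,2,4} delta: 0a->0 0b->1 0c->0 1a->0 1b->2 1c->3 2a->1 2b->0 2c->0 3a->4 3b->0 3c->0 4a->0 4b->1 4c->2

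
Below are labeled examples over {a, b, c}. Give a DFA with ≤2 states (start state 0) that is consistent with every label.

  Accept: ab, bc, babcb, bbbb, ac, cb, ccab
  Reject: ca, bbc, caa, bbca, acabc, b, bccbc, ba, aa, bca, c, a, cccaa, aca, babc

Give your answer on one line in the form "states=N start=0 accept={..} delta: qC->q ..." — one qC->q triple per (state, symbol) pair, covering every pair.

Grow the machine one transition at a time. Run the examples from 0; the earliest place one falls off (shortest prefix, ties alphabetical) gets sent to the lowest-numbered state that keeps every Accept/Reject pair distinguishable — a pair clashes when both reach the same state with identical unread suffix — and to a fresh state only if none does.
a: 0a undefined. 0a->0: no, ab/b meet in 0 with "b" left. Open state 1: 0a->1.
b: 0b undefined. 0b->0: no, bc/bbc meet in 0 with "c" left. 0b->1: ok.
c: 0c undefined. 0c->0: no, cb/ca meet in 1. 0c->1: ok.
aa: 1a undefined. 1a->0: no, bc/babc meet in 1 with "c" left. 1a->1: ok.
ab: 1b undefined. 1b->0: ok.
ac: 1c undefined. 1c->0: ok.
All examples now run through 2 states with every (state, symbol) defined. Accept strings end in {0}, Reject strings end in {1}; accept={0}.

states=2 start=0 accept={0} delta: 0a->1 0b->1 0c->1 1a->1 1b->0 1c->0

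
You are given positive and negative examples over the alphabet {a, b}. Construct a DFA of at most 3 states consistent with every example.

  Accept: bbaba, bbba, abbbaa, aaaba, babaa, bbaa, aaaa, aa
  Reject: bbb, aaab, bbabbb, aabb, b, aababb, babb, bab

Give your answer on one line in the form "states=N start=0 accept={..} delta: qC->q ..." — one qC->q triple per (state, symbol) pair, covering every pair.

Grow the machine one transition at a time. Run the examples from 0; the earliest place one falls off (shortest prefix, ties alphabetical) gets sent to the lowest-numbered state that keeps every Accept/Reject pair distinguishable — a pair clashes when both reach the same state with identical unread suffix — and to a fresh state only if none does.
a: 0a undefined. 0a->0: ok.
b: 0b undefined. 0b->0: no, bbaba/bbb meet in 0. Open state 1: 0b->1.
ba: 1a undefined. 1a->0: ok.
bb: 1b undefined. 1b->0: no, bbaba/aabb meet in 0. 1b->1: ok.
All examples now run through 2 states with every (state, symbol) defined. Accept strings end in {0}, Reject strings end in {1}; accept={0}.

states=2 start=0 accept={0} delta: 0a->0 0b->1 1a->0 1b->1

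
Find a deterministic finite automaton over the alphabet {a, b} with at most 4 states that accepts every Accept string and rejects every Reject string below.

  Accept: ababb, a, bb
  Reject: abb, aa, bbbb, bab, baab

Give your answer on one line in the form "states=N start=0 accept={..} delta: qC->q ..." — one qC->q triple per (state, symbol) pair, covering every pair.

State merging on the prefix tree: take the shortest (then alphabetical) example prefix whose next move is undefined and point that move at state 0, else 1, else 2, ...; a target is out if some Accept/Reject pair would then sit in one state with the same input left (inseparable). If every existing state is out, open a new one.
a: 0a undefined. 0a->0: no, a/aa meet in 0. Open state 1: 0a->1.
b: 0b undefined. 0b->0: no, bb/bbbb meet in 0. 0b->1: ok.
aa: 1a undefined. 1a->0: no, a/bab meet in 1. 1a->1: no, a/aa meet in 1. Open state 2: 1a->2.
ab: 1b undefined. 1b->0: no, ababb/abb meet in 1. 1b->1: no, a/abb meet in 1. 1b->2: no, bb/aa meet in 2. Open state 3: 1b->3.
aba: 3a undefined. 3a->0: ok.
abb: 3b undefined. 3b->0: no, a/bbbb meet in 1. 3b->1: no, ababb/bbbb meet in 3. 3b->2: ok.
baa: 2a undefined. 2a->0: no, a/baab meet in 1. 2a->1: no, ababb/baab meet in 3. 2a->2: ok.
bab: 2b undefined. 2b->0: ok.
All examples now run through 4 states with every (state, symbol) defined. Accept strings end in {1,3}, Reject strings end in {0,2}; accept={1,3}.

states=4 start=0 accept={1,3} delta: 0a->1 0b->1 1a->2 1b->3 2a->2 2b->0 3a->0 3b->2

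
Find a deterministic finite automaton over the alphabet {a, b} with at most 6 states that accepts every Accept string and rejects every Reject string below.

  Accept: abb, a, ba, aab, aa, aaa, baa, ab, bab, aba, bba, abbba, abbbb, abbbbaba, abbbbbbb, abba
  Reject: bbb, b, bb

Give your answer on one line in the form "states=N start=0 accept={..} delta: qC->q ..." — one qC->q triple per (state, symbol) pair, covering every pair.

states=2 start=0 accept={1} delta: 0a->1 0b->0 1a->1 1b->1

Fold the examples into a partial DFA from state 0: repeatedly fix the first undefined (state, symbol) met by the shortest-then-alphabetical prefix, trying targets in increasing order and rejecting any under which an Accept and a Reject string meet in one state with the same remainder; add a state when all current targets are rejected. Accepting states are where Accept strings end.
a: 0a undefined. 0a->0: no, abb/bb meet in 0 with "bb" left. Open state 1: 0a->1.
b: 0b undefined. 0b->0: ok.
aa: 1a undefined. 1a->0: no, aab/bbb meet in 0. 1a->1: ok.
ab: 1b undefined. 1b->0: no, abb/bbb meet in 0. 1b->1: ok.
All examples now run through 2 states with every (state, symbol) defined. Accept strings end in {1}, Reject strings end in {0}; accept={1}.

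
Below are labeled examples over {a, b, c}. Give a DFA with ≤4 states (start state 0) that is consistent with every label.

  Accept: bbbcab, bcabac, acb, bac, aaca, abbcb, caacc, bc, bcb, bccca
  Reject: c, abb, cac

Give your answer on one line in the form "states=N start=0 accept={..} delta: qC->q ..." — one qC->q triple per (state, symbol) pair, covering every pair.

Grow the machine one transition at a time. Run the examples from 0; the earliest place one falls off (shortest prefix, ties alphabetical) gets sent to the lowest-numbered state that keeps every Accept/Reject pair distinguishable — a pair clashes when both reach the same state with identical unread suffix — and to a fresh state only if none does.
a: 0a undefined. 0a->0: ok.
b: 0b undefined. 0b->0: no, bac/c meet in 0 with "c" left. Open state 1: 0b->1.
c: 0c undefined. 0c->0: no, aaca/c meet in 0. 0c->1: no, acb/abb meet in 1 with "b" left. Open state 2: 0c->2.
ba: 1a undefined. 1a->0: no, bac/c meet in 2. 1a->1: ok.
bb: 1b undefined. 1b->0: ok.
bc: 1c undefined. 1c->0: no, bcabac/abb meet in 0. 1c->1: no, bbbcab/abb meet in 0. 1c->2: no, bac/c meet in 2. Open state 3: 1c->3.
ca: 2a undefined. 2a->0: no, aaca/abb meet in 0. 2a->1: no, bac/cac meet in 3. 2a->2: no, aaca/c meet in 2. 2a->3: ok.
acb: 2b undefined. 2b->0: no, acb/abb meet in 0. 2b->1: ok.
bca: 3a undefined. 3a->0: ok.
bcb: 3b undefined. 3b->0: no, bcb/abb meet in 0. 3b->1: ok.
bcc: 3c undefined. 3c->0: ok.
caacc: 2c undefined. 2c->0: no, caacc/abb meet in 0. 2c->1: ok.
All examples now run through 4 states with every (state, symbol) defined. Accept strings end in {1,3}, Reject strings end in {0,2}; accept={1,3}.

states=4 start=0 accept={1,3} delta: 0a->0 0b->1 0c->2 1a->1 1b->0 1c->3 2a->3 2b->1 2c->1 3a->0 3b->1 3c->0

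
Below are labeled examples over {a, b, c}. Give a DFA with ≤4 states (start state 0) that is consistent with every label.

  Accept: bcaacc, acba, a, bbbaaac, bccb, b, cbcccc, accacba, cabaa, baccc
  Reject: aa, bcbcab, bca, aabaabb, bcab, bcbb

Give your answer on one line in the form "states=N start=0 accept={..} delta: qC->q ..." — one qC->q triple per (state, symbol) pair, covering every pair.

Fold the examples into a partial DFA from state 0: repeatedly fix the first undefined (state, symbol) met by the shortest-then-alphabetical prefix, trying targets in increasing order and rejecting any under which an Accept and a Reject string meet in one state with the same remainder; add a state when all current targets are rejected. Accepting states are where Accept strings end.
a: 0a undefined. 0a->0: no, a/aa meet in 0. Open state 1: 0a->1.
b: 0b undefined. 0b->0: ok.
c: 0c undefined. 0c->0: no, a/bca meet in 1. 0c->1: ok.
aa: 1a undefined. 1a->0: no, b/aa meet in 0. 1a->1: no, a/aa meet in 1. Open state 2: 1a->2.
ac: 1c undefined. 1c->0: ok.
cb: 1b undefined. 1b->0: no, bccb/bcbb meet in 0. 1b->1: no, acba/bcbcab meet in 1. 1b->2: ok.
aab: 2b undefined. 2b->0: no, bccb/aabaabb meet in 0. 2b->1: no, acba/bcab meet in 1. 2b->2: ok.
cbc: 2c undefined. 2c->0: ok.
aaba: 2a undefined. 2a->0: ok.
All examples now run through 3 states with every (state, symbol) defined. Accept strings end in {0,1}, Reject strings end in {2}; accept={0,1}.

states=3 start=0 accept={0,1} delta: 0a->1 0b->0 0c->1 1a->2 1b->2 1c->0 2a->0 2b->2 2c->0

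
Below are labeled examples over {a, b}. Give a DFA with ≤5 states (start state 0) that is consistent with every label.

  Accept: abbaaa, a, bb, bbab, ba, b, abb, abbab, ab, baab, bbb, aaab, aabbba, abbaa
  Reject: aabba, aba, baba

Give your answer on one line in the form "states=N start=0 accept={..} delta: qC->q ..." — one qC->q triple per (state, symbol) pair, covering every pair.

State merging on the prefix tree: take the shortest (then alphabetical) example prefix whose next move is undefined and point that move at state 0, else 1, else 2, ...; a target is out if some Accept/Reject pair would then sit in one state with the same input left (inseparable). If every existing state is out, open a new one.
a: 0a undefined. 0a->0: no, ba/aba meet in 0 with "ba" left. Open state 1: 0a->1.
b: 0b undefined. 0b->0: ok.
aa: 1a undefined. 1a->0: no, a/aabba meet in 1. 1a->1: ok.
ab: 1b undefined. 1b->0: no, abbaaa/aabba meet in 1. 1b->1: no, abbaaa/aabba meet in 1. Open state 2: 1b->2.
aba: 2a undefined. 2a->0: no, bb/aba meet in 0. 2a->1: no, a/aba meet in 1. 2a->2: no, bbab/aba meet in 2. Open state 3: 2a->3.
abb: 2b undefined. 2b->0: no, abbaaa/aabba meet in 1. 2b->1: no, abbaaa/aabba meet in 1. 2b->2: no, aabbba/aabba meet in 3. 2b->3: no, abb/aba meet in 3. Open state 4: 2b->4.
abba: 4a undefined. 4a->0: no, bb/aabba meet in 0. 4a->1: no, abbaaa/aabba meet in 1. 4a->2: no, bbab/aabba meet in 2. 4a->3: ok.
aabbb: 4b undefined. 4b->0: ok.
abbaa: 3a undefined. 3a->0: ok.
abbab: 3b undefined. 3b->0: ok.
All examples now run through 5 states with every (state, symbol) defined. Accept strings end in {0,1,2,4}, Reject strings end in {3}; accept={0,1,2,4}.

states=5 start=0 accept={0,1,2,4} delta: 0a->1 0b->0 1a->1 1b->2 2a->3 2b->4 3a->0 3b->0 4a->3 4b->0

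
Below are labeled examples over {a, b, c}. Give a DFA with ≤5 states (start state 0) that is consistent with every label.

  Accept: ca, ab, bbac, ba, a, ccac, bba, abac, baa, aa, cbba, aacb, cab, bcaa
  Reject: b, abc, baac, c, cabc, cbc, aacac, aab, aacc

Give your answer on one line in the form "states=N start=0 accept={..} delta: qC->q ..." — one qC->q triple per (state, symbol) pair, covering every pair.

states=4 start=0 accept={1,2} delta: 0a->1 0b->0 0c->0 1a->2 1b->2 1c->1 2a->1 2b->0 2c->3 3a->0 3b->1 3c->0

Grow the machine one transition at a time. Run the examples from 0; the earliest place one falls off (shortest prefix, ties alphabetical) gets sent to the lowest-numbered state that keeps every Accept/Reject pair distinguishable — a pair clashes when both reach the same state with identical unread suffix — and to a fresh state only if none does.
a: 0a undefined. 0a->0: no, ab/b meet in 0 with "b" left. Open state 1: 0a->1.
b: 0b undefined. 0b->0: ok.
c: 0c undefined. 0c->0: ok.
aa: 1a undefined. 1a->0: no, bbac/aacac meet in 1 with "c" left. 1a->1: no, ab/aab meet in 1 with "b" left. Open state 2: 1a->2.
ab: 1b undefined. 1b->0: no, ab/b meet in 0. 1b->1: no, bbac/abc meet in 1 with "c" left. 1b->2: ok.
aab: 2b undefined. 2b->0: ok.
aac: 2c undefined. 2c->0: no, bbac/aacac meet in 1 with "c" left. 2c->1: no, ca/abc meet in 1. 2c->2: no, ab/abc meet in 2. Open state 3: 2c->3.
aba: 2a undefined. 2a->0: no, abac/b meet in 0. 2a->1: ok.
aaca: 3a undefined. 3a->0: ok.
aacb: 3b undefined. 3b->0: no, aacb/b meet in 0. 3b->1: ok.
aacc: 3c undefined. 3c->0: ok.
abac: 1c undefined. 1c->0: no, bbac/b meet in 0. 1c->1: ok.
All examples now run through 4 states with every (state, symbol) defined. Accept strings end in {1,2}, Reject strings end in {0,3}; accept={1,2}.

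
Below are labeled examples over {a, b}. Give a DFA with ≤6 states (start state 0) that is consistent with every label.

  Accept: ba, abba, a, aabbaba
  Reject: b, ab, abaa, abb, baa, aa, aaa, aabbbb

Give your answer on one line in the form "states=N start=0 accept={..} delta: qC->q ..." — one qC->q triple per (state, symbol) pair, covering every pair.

Fold the examples into a partial DFA from state 0: repeatedly fix the first undefined (state, symbol) met by the shortest-then-alphabetical prefix, trying targets in increasing order and rejecting any under which an Accept and a Reject string meet in one state with the same remainder; add a state when all current targets are rejected. Accepting states are where Accept strings end.
a: 0a undefined. 0a->0: no, a/aa meet in 0. Open state 1: 0a->1.
b: 0b undefined. 0b->0: ok.
aa: 1a undefined. 1a->0: no, ba/aaa meet in 1. 1a->1: no, ba/baa meet in 1. Open state 2: 1a->2.
ab: 1b undefined. 1b->0: ok.
aaa: 2a undefined. 2a->0: ok.
aab: 2b undefined. 2b->0: ok.
All examples now run through 3 states with every (state, symbol) defined. Accept strings end in {1}, Reject strings end in {0,2}; accept={1}.

states=3 start=0 accept={1} delta: 0a->1 0b->0 1a->2 1b->0 2a->0 2b->0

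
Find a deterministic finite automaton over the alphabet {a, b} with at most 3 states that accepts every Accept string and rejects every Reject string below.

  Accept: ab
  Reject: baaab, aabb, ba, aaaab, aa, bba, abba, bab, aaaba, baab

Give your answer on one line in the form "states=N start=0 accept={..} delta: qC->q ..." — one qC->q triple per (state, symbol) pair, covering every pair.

states=3 start=0 accept={0} delta: 0a->1 0b->1 1a->2 1b->0 2a->2 2b->2

State merging on the prefix tree: take the shortest (then alphabetical) example prefix whose next move is undefined and point that move at state 0, else 1, else 2, ...; a target is out if some Accept/Reject pair would then sit in one state with the same input left (inseparable). If every existing state is out, open a new one.
a: 0a undefined. 0a->0: no, ab/aaaab meet in 0 with "b" left. Open state 1: 0a->1.
b: 0b undefined. 0b->0: no, ab/bab meet in 1 with "b" left. 0b->1: ok.
aa: 1a undefined. 1a->0: no, ab/aabb meet in 1 with "b" left. 1a->1: no, ab/baaab meet in 1 with "b" left. Open state 2: 1a->2.
ab: 1b undefined. 1b->0: ok.
aaa: 2a undefined. 2a->0: no, ab/baaab meet in 0. 2a->1: no, ab/baab meet in 0. 2a->2: ok.
aab: 2b undefined. 2b->0: no, ab/baaab meet in 0. 2b->1: no, ab/aabb meet in 0. 2b->2: ok.
All examples now run through 3 states with every (state, symbol) defined. Accept strings end in {0}, Reject strings end in {1,2}; accept={0}.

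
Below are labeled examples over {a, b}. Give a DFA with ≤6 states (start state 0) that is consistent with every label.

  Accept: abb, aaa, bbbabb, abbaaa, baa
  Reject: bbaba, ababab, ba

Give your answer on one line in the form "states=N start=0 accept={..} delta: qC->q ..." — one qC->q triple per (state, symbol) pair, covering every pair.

Fold the examples into a partial DFA from state 0: repeatedly fix the first undefined (state, symbol) met by the shortest-then-alphabetical prefix, trying targets in increasing order and rejecting any under which an Accept and a Reject string meet in one state with the same remainder; add a state when all current targets are rejected. Accepting states are where Accept strings end.
a: 0a undefined. 0a->0: ok.
b: 0b undefined. 0b->0: no, abb/bbaba meet in 0. Open state 1: 0b->1.
ba: 1a undefined. 1a->0: no, aaa/ba meet in 0. 1a->1: no, baa/ba meet in 1. Open state 2: 1a->2.
bb: 1b undefined. 1b->0: ok.
baa: 2a undefined. 2a->0: ok.
abab: 2b undefined. 2b->0: no, bbbabb/ababab meet in 1. 2b->1: ok.
All examples now run through 3 states with every (state, symbol) defined. Accept strings end in {0}, Reject strings end in {1,2}; accept={0}.

states=3 start=0 accept={0} delta: 0a->0 0b->1 1a->2 1b->0 2a->0 2b->1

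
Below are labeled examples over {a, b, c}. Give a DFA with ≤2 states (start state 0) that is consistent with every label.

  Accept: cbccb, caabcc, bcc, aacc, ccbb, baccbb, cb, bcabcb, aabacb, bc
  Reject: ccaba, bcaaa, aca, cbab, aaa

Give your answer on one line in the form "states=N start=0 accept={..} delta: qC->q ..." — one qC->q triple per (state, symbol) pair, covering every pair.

states=2 start=0 accept={1} delta: 0a->0 0b->0 0c->1 1a->0 1b->1 1c->1

Grow the machine one transition at a time. Run the examples from 0; the earliest place one falls off (shortest prefix, ties alphabetical) gets sent to the lowest-numbered state that keeps every Accept/Reject pair distinguishable — a pair clashes when both reach the same state with identical unread suffix — and to a fresh state only if none does.
a: 0a undefined. 0a->0: ok.
b: 0b undefined. 0b->0: ok.
c: 0c undefined. 0c->0: no, cbccb/ccaba meet in 0. Open state 1: 0c->1.
ca: 1a undefined. 1a->0: ok.
cb: 1b undefined. 1b->0: no, cb/bcaaa meet in 0. 1b->1: ok.
cc: 1c undefined. 1c->0: no, caabcc/ccaba meet in 0. 1c->1: ok.
All examples now run through 2 states with every (state, symbol) defined. Accept strings end in {1}, Reject strings end in {0}; accept={1}.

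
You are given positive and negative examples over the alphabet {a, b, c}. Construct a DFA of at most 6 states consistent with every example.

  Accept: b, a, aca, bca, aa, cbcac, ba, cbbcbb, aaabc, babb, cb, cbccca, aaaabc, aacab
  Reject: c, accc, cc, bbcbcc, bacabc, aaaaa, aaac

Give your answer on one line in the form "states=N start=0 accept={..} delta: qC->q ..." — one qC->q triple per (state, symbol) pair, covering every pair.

states=5 start=0 accept={0,1,3} delta: 0a->1 0b->0 0c->2 1a->3 1b->0 1c->0 2a->1 2b->0 2c->2 3a->4 3b->1 3c->0 4a->3 4b->1 4c->2

State merging on the prefix tree: take the shortest (then alphabetical) example prefix whose next move is undefined and point that move at state 0, else 1, else 2, ...; a target is out if some Accept/Reject pair would then sit in one state with the same input left (inseparable). If every existing state is out, open a new one.
a: 0a undefined. 0a->0: no, a/aaaaa meet in 0. Open state 1: 0a->1.
b: 0b undefined. 0b->0: ok.
c: 0c undefined. 0c->0: no, b/c meet in 0. 0c->1: no, a/c meet in 1. Open state 2: 0c->2.
aa: 1a undefined. 1a->0: no, a/aaaaa meet in 1. 1a->1: no, a/aaaaa meet in 1. 1a->2: no, aa/c meet in 2. Open state 3: 1a->3.
ac: 1c undefined. 1c->0: ok.
cb: 2b undefined. 2b->0: ok.
cc: 2c undefined. 2c->0: no, b/accc meet in 0. 2c->1: no, a/accc meet in 1. 2c->2: ok.
aaa: 3a undefined. 3a->0: no, aa/aaaaa meet in 3. 3a->1: no, b/aaac meet in 0. 3a->2: no, aaabc/c meet in 2. 3a->3: no, aa/aaaaa meet in 3. Open state 4: 3a->4.
aac: 3c undefined. 3c->0: ok.
bab: 1b undefined. 1b->0: ok.
bca: 2a undefined. 2a->0: no, cbcac/c meet in 2. 2a->1: ok.
aaaa: 4a undefined. 4a->0: no, a/aaaaa meet in 1. 4a->1: no, aa/aaaaa meet in 3. 4a->2: no, a/aaaaa meet in 1. 4a->3: ok.
aaab: 4b undefined. 4b->0: no, aaabc/c meet in 2. 4b->1: ok.
aaac: 4c undefined. 4c->0: no, b/aaac meet in 0. 4c->1: no, a/aaac meet in 1. 4c->2: ok.
aaaab: 3b undefined. 3b->0: no, aaaabc/c meet in 2. 3b->1: ok.
All examples now run through 5 states with every (state, symbol) defined. Accept strings end in {0,1,3}, Reject strings end in {2,4}; accept={0,1,3}.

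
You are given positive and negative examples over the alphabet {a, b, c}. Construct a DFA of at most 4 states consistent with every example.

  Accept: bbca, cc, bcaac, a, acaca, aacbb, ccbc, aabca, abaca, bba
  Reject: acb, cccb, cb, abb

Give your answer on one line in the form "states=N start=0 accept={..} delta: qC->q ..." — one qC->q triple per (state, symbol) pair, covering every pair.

states=3 start=0 accept={0,1} delta: 0a->0 0b->1 0c->1 1a->0 1b->2 1c->0 2a->0 2b->0 2c->0

Grow the machine one transition at a time. Run the examples from 0; the earliest place one falls off (shortest prefix, ties alphabetical) gets sent to the lowest-numbered state that keeps every Accept/Reject pair distinguishable — a pair clashes when both reach the same state with identical unread suffix — and to a fresh state only if none does.
a: 0a undefined. 0a->0: ok.
b: 0b undefined. 0b->0: no, a/abb meet in 0. Open state 1: 0b->1.
c: 0c undefined. 0c->0: no, aacbb/abb meet in 1 with "b" left. 0c->1: ok.
bb: 1b undefined. 1b->0: no, a/acb meet in 0. 1b->1: no, aacbb/acb meet in 1. Open state 2: 1b->2.
bc: 1c undefined. 1c->0: ok.
aba: 1a undefined. 1a->0: ok.
bba: 2a undefined. 2a->0: ok.
bbc: 2c undefined. 2c->0: ok.
aacbb: 2b undefined. 2b->0: ok.
All examples now run through 3 states with every (state, symbol) defined. Accept strings end in {0,1}, Reject strings end in {2}; accept={0,1}.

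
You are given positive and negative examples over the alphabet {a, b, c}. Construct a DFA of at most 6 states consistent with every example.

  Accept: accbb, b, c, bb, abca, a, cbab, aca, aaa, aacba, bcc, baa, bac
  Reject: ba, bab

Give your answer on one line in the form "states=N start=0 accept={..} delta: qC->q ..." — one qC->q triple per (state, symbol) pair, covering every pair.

Grow the machine one transition at a time. Run the examples from 0; the earliest place one falls off (shortest prefix, ties alphabetical) gets sent to the lowest-numbered state that keeps every Accept/Reject pair distinguishable — a pair clashes when both reach the same state with identical unread suffix — and to a fresh state only if none does.
a: 0a undefined. 0a->0: ok.
b: 0b undefined. 0b->0: no, b/ba meet in 0. Open state 1: 0b->1.
c: 0c undefined. 0c->0: no, cbab/bab meet in 1 with "ab" left. 0c->1: no, aca/ba meet in 1 with "a" left. Open state 2: 0c->2.
ba: 1a undefined. 1a->0: no, b/bab meet in 1. 1a->1: no, b/ba meet in 1. 1a->2: no, c/ba meet in 2. Open state 3: 1a->3.
bb: 1b undefined. 1b->0: ok.
bc: 1c undefined. 1c->0: ok.
cb: 2b undefined. 2b->0: ok.
aca: 2a undefined. 2a->0: ok.
acc: 2c undefined. 2c->0: ok.
baa: 3a undefined. 3a->0: ok.
bab: 3b undefined. 3b->0: no, accbb/bab meet in 0. 3b->1: no, b/bab meet in 1. 3b->2: no, c/bab meet in 2. 3b->3: ok.
bac: 3c undefined. 3c->0: ok.
All examples now run through 4 states with every (state, symbol) defined. Accept strings end in {0,1,2}, Reject strings end in {3}; accept={0,1,2}.

states=4 start=0 accept={0,1,2} delta: 0a->0 0b->1 0c->2 1a->3 1b->0 1c->0 2a->0 2b->0 2c->0 3a->0 3b->3 3c->0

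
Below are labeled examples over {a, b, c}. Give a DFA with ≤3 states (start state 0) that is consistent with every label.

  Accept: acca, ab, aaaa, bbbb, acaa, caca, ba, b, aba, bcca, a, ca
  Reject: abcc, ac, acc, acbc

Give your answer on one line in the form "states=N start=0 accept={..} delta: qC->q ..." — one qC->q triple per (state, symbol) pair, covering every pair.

State merging on the prefix tree: take the shortest (then alphabetical) example prefix whose next move is undefined and point that move at state 0, else 1, else 2, ...; a target is out if some Accept/Reject pair would then sit in one state with the same input left (inseparable). If every existing state is out, open a new one.
a: 0a undefined. 0a->0: ok.
b: 0b undefined. 0b->0: ok.
c: 0c undefined. 0c->0: no, acca/abcc meet in 0. Open state 1: 0c->1.
ca: 1a undefined. 1a->0: ok.
acb: 1b undefined. 1b->0: ok.
acc: 1c undefined. 1c->0: no, acca/abcc meet in 0. 1c->1: ok.
All examples now run through 2 states with every (state, symbol) defined. Accept strings end in {0}, Reject strings end in {1}; accept={0}.

states=2 start=0 accept={0} delta: 0a->0 0b->0 0c->1 1a->0 1b->0 1c->1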